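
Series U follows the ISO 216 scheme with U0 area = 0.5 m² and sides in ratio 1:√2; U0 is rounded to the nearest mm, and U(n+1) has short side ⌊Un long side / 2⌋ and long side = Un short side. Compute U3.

210 × 297 mm

Let U0's short side be w mm. w · w√2 = 0.5 m² = 500,000 mm², so w ≈ 594.6 mm and w√2 ≈ 840.9 mm → U0 = 595 × 841 mm.
U1: ⌊841/2⌋ × 595 = 420 × 595 mm
U2: ⌊595/2⌋ × 420 = 297 × 420 mm
U3: ⌊420/2⌋ × 297 = 210 × 297 mm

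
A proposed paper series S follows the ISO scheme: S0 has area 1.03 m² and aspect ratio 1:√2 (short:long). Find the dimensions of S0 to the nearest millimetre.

Let the short side be w mm. Then w · w√2 = 1.03 m² = 1,030,000 mm².
w² = 1,030,000/√2, so w ≈ 853.4 mm; long side = w√2 ≈ 1206.9 mm.

853 × 1207 mm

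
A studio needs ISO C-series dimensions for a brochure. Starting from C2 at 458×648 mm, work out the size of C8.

57 × 81 mm

C3: ⌊648/2⌋ × 458 = 324 × 458 mm
C4: ⌊458/2⌋ × 324 = 229 × 324 mm
C5: ⌊324/2⌋ × 229 = 162 × 229 mm
C6: ⌊229/2⌋ × 162 = 114 × 162 mm
C7: ⌊162/2⌋ × 114 = 81 × 114 mm
C8: ⌊114/2⌋ × 81 = 57 × 81 mm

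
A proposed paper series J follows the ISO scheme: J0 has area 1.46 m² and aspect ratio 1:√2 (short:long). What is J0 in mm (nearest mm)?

Let the short side be w mm. Then w · w√2 = 1.46 m² = 1,460,000 mm².
w² = 1,460,000/√2, so w ≈ 1016.1 mm; long side = w√2 ≈ 1436.9 mm.

1016 × 1437 mm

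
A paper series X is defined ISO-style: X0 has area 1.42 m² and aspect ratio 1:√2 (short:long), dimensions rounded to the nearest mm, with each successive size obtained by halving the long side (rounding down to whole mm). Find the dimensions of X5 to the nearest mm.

Let X0's short side be w mm. w · w√2 = 1.42 m² = 1,420,000 mm², so w ≈ 1002.0 mm and w√2 ≈ 1417.1 mm → X0 = 1002 × 1417 mm.
X1: ⌊1417/2⌋ × 1002 = 708 × 1002 mm
X2: ⌊1002/2⌋ × 708 = 501 × 708 mm
X3: ⌊708/2⌋ × 501 = 354 × 501 mm
X4: ⌊501/2⌋ × 354 = 250 × 354 mm
X5: ⌊354/2⌋ × 250 = 177 × 250 mm

177 × 250 mm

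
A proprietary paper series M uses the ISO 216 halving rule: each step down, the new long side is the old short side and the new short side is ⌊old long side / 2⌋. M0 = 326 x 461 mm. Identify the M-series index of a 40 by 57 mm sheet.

M0: 326 × 461 mm
M1: 230 × 326 mm
M2: 163 × 230 mm
M3: 115 × 163 mm
M4: 81 × 115 mm
M5: 57 × 81 mm
M6: 40 × 57 mm
M7: 28 × 40 mm
→ matches M6.

M6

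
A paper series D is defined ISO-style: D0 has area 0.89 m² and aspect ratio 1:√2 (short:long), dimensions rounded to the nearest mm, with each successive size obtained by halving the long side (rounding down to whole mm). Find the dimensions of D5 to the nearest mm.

Let D0's short side be w mm. w · w√2 = 0.89 m² = 890,000 mm², so w ≈ 793.3 mm and w√2 ≈ 1121.9 mm → D0 = 793 × 1122 mm.
D1: ⌊1122/2⌋ × 793 = 561 × 793 mm
D2: ⌊793/2⌋ × 561 = 396 × 561 mm
D3: ⌊561/2⌋ × 396 = 280 × 396 mm
D4: ⌊396/2⌋ × 280 = 198 × 280 mm
D5: ⌊280/2⌋ × 198 = 140 × 198 mm

140 × 198 mm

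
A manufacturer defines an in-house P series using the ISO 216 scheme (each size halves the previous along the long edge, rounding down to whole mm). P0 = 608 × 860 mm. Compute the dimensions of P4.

P1: ⌊860/2⌋ × 608 = 430 × 608 mm
P2: ⌊608/2⌋ × 430 = 304 × 430 mm
P3: ⌊430/2⌋ × 304 = 215 × 304 mm
P4: ⌊304/2⌋ × 215 = 152 × 215 mm

152 × 215 mm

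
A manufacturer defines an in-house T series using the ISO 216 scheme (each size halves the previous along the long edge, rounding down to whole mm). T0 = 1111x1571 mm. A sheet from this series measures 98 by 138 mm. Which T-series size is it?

T7

T0: 1111 × 1571 mm
T1: 785 × 1111 mm
T2: 555 × 785 mm
T3: 392 × 555 mm
T4: 277 × 392 mm
T5: 196 × 277 mm
T6: 138 × 196 mm
T7: 98 × 138 mm
T8: 69 × 98 mm
→ matches T7.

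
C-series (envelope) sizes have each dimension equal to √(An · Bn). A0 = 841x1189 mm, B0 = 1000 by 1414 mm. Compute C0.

Short side: √(841 · 1000) = √841000 ≈ 917.1 → 917 mm
Long side: √(1189 · 1414) = √1681246 ≈ 1296.6 → 1297 mm

917 × 1297 mm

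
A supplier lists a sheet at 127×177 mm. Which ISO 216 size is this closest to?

Aspect ratio 177/127 ≈ 1.394 (ISO target is √2 ≈ 1.414).
In the B-series (B0 = 1000 × 1414 mm): B6 = 125 × 176 mm.
Off by 3 mm total — nearest standard size.

B6 (125 × 176 mm)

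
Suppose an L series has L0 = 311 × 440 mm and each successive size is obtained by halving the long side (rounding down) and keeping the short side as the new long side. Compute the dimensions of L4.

77 × 110 mm

L1: ⌊440/2⌋ × 311 = 220 × 311 mm
L2: ⌊311/2⌋ × 220 = 155 × 220 mm
L3: ⌊220/2⌋ × 155 = 110 × 155 mm
L4: ⌊155/2⌋ × 110 = 77 × 110 mm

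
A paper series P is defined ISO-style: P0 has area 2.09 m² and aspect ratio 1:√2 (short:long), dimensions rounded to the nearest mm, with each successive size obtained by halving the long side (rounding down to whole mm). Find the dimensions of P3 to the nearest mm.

Let P0's short side be w mm. w · w√2 = 2.09 m² = 2,090,000 mm², so w ≈ 1215.7 mm and w√2 ≈ 1719.2 mm → P0 = 1216 × 1719 mm.
P1: ⌊1719/2⌋ × 1216 = 859 × 1216 mm
P2: ⌊1216/2⌋ × 859 = 608 × 859 mm
P3: ⌊859/2⌋ × 608 = 429 × 608 mm

429 × 608 mm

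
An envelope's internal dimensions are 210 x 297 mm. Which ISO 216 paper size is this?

A4 (210 × 297 mm)

Aspect ratio 297/210 ≈ 1.414 — close to the ISO √2 ≈ 1.414.
In the A-series (A0 area = 1 m²): A4 = 210 × 297 mm.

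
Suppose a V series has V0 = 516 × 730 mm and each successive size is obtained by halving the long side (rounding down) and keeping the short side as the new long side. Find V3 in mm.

182 × 258 mm

V1: ⌊730/2⌋ × 516 = 365 × 516 mm
V2: ⌊516/2⌋ × 365 = 258 × 365 mm
V3: ⌊365/2⌋ × 258 = 182 × 258 mm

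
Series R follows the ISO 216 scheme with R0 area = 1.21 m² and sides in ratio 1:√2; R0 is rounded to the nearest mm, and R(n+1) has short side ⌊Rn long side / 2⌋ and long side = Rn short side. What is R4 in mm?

231 × 327 mm

Let R0's short side be w mm. w · w√2 = 1.21 m² = 1,210,000 mm², so w ≈ 925.0 mm and w√2 ≈ 1308.1 mm → R0 = 925 × 1308 mm.
R1: ⌊1308/2⌋ × 925 = 654 × 925 mm
R2: ⌊925/2⌋ × 654 = 462 × 654 mm
R3: ⌊654/2⌋ × 462 = 327 × 462 mm
R4: ⌊462/2⌋ × 327 = 231 × 327 mm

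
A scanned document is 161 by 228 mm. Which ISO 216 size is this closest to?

C5 (162 × 229 mm)

Aspect ratio 228/161 ≈ 1.416 — close to the ISO √2 ≈ 1.414.
In the C-series (envelope sizes, between A and B): C5 = 162 × 229 mm.
Off by 2 mm total — nearest standard size.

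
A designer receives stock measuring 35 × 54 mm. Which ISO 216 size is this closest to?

Aspect ratio 54/35 ≈ 1.543 (ISO target is √2 ≈ 1.414).
In the A-series (A0 area = 1 m²): A9 = 37 × 52 mm.
Off by 4 mm total — nearest standard size.

A9 (37 × 52 mm)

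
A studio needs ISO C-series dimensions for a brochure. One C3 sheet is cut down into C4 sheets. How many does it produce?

Each ISO step halves the sheet: 1 × C3 → 2 × C4
From C3 to C4 is 1 halving step: 2^1 = 2.

2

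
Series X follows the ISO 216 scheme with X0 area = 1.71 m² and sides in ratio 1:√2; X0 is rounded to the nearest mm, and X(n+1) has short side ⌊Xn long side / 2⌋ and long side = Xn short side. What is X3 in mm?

388 × 550 mm

Let X0's short side be w mm. w · w√2 = 1.71 m² = 1,710,000 mm², so w ≈ 1099.6 mm and w√2 ≈ 1555.1 mm → X0 = 1100 × 1555 mm.
X1: ⌊1555/2⌋ × 1100 = 777 × 1100 mm
X2: ⌊1100/2⌋ × 777 = 550 × 777 mm
X3: ⌊777/2⌋ × 550 = 388 × 550 mm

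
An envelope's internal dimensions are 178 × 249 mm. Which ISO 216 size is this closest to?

B5 (176 × 250 mm)

Aspect ratio 249/178 ≈ 1.399 (ISO target is √2 ≈ 1.414).
In the B-series (B0 = 1000 × 1414 mm): B5 = 176 × 250 mm.
Off by 3 mm total — nearest standard size.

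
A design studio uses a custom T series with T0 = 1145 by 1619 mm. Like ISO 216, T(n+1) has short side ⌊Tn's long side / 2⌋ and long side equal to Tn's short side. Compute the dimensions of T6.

143 × 202 mm

T1: ⌊1619/2⌋ × 1145 = 809 × 1145 mm
T2: ⌊1145/2⌋ × 809 = 572 × 809 mm
T3: ⌊809/2⌋ × 572 = 404 × 572 mm
T4: ⌊572/2⌋ × 404 = 286 × 404 mm
T5: ⌊404/2⌋ × 286 = 202 × 286 mm
T6: ⌊286/2⌋ × 202 = 143 × 202 mm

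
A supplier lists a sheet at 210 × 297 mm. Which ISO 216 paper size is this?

A4 (210 × 297 mm)

Aspect ratio 297/210 ≈ 1.414 — close to the ISO √2 ≈ 1.414.
In the A-series (A0 area = 1 m²): A4 = 210 × 297 mm.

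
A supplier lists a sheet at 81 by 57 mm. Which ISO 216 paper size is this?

Aspect ratio 81/57 ≈ 1.421 — close to the ISO √2 ≈ 1.414.
In the C-series (envelope sizes, between A and B): C8 = 57 × 81 mm.

C8 (57 × 81 mm)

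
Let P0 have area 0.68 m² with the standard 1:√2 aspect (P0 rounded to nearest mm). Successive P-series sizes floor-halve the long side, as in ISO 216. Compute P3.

245 × 346 mm

Let P0's short side be w mm. w · w√2 = 0.68 m² = 680,000 mm², so w ≈ 693.4 mm and w√2 ≈ 980.6 mm → P0 = 693 × 981 mm.
P1: ⌊981/2⌋ × 693 = 490 × 693 mm
P2: ⌊693/2⌋ × 490 = 346 × 490 mm
P3: ⌊490/2⌋ × 346 = 245 × 346 mm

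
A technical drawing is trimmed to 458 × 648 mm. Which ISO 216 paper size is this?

C2 (458 × 648 mm)

Aspect ratio 648/458 ≈ 1.415 — close to the ISO √2 ≈ 1.414.
In the C-series (envelope sizes, between A and B): C2 = 458 × 648 mm.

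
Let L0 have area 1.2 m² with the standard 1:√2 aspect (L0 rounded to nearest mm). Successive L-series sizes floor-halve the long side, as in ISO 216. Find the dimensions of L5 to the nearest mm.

162 × 230 mm

Let L0's short side be w mm. w · w√2 = 1.2 m² = 1,200,000 mm², so w ≈ 921.2 mm and w√2 ≈ 1302.7 mm → L0 = 921 × 1303 mm.
L1: ⌊1303/2⌋ × 921 = 651 × 921 mm
L2: ⌊921/2⌋ × 651 = 460 × 651 mm
L3: ⌊651/2⌋ × 460 = 325 × 460 mm
L4: ⌊460/2⌋ × 325 = 230 × 325 mm
L5: ⌊325/2⌋ × 230 = 162 × 230 mm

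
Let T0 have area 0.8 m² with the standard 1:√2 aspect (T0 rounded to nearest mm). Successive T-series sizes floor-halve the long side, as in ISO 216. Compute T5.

133 × 188 mm

Let T0's short side be w mm. w · w√2 = 0.8 m² = 800,000 mm², so w ≈ 752.1 mm and w√2 ≈ 1063.7 mm → T0 = 752 × 1064 mm.
T1: ⌊1064/2⌋ × 752 = 532 × 752 mm
T2: ⌊752/2⌋ × 532 = 376 × 532 mm
T3: ⌊532/2⌋ × 376 = 266 × 376 mm
T4: ⌊376/2⌋ × 266 = 188 × 266 mm
T5: ⌊266/2⌋ × 188 = 133 × 188 mm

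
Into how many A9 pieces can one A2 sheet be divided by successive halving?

A2 = 420 × 594 mm; A9 = 37 × 52 mm.
Each halving step doubles the count; 7 steps from A2 to A9.
2^7 = 128.

128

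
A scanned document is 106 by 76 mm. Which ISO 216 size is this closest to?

Aspect ratio 106/76 ≈ 1.395 (ISO target is √2 ≈ 1.414).
In the A-series (A0 area = 1 m²): A7 = 74 × 105 mm.
Off by 3 mm total — nearest standard size.

A7 (74 × 105 mm)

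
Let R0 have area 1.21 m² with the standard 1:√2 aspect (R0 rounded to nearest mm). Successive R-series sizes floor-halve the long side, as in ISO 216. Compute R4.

Let R0's short side be w mm. w · w√2 = 1.21 m² = 1,210,000 mm², so w ≈ 925.0 mm and w√2 ≈ 1308.1 mm → R0 = 925 × 1308 mm.
R1: ⌊1308/2⌋ × 925 = 654 × 925 mm
R2: ⌊925/2⌋ × 654 = 462 × 654 mm
R3: ⌊654/2⌋ × 462 = 327 × 462 mm
R4: ⌊462/2⌋ × 327 = 231 × 327 mm

231 × 327 mm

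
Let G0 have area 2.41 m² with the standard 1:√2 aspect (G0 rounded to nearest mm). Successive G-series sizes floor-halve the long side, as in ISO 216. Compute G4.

Let G0's short side be w mm. w · w√2 = 2.41 m² = 2,410,000 mm², so w ≈ 1305.4 mm and w√2 ≈ 1846.1 mm → G0 = 1305 × 1846 mm.
G1: ⌊1846/2⌋ × 1305 = 923 × 1305 mm
G2: ⌊1305/2⌋ × 923 = 652 × 923 mm
G3: ⌊923/2⌋ × 652 = 461 × 652 mm
G4: ⌊652/2⌋ × 461 = 326 × 461 mm

326 × 461 mm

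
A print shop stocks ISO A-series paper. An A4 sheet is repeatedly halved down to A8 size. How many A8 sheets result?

16

Each ISO step halves the sheet: 1 × A4 → 2 × A5 → 4 × A6 → 8 × A7 → …
From A4 to A8 is 4 halving steps: 2^4 = 16.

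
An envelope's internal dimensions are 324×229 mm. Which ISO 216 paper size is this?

C4 (229 × 324 mm)

Aspect ratio 324/229 ≈ 1.415 — close to the ISO √2 ≈ 1.414.
In the C-series (envelope sizes, between A and B): C4 = 229 × 324 mm.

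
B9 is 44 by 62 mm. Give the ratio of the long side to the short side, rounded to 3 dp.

62 / 44 = 1.409
ISO 216 targets √2 ≈ 1.414; the -0.005 deviation is from mm rounding.

1.409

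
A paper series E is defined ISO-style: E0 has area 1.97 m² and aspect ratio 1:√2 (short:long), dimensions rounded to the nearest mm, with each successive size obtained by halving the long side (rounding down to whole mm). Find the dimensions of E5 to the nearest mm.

Let E0's short side be w mm. w · w√2 = 1.97 m² = 1,970,000 mm², so w ≈ 1180.3 mm and w√2 ≈ 1669.1 mm → E0 = 1180 × 1669 mm.
E1: ⌊1669/2⌋ × 1180 = 834 × 1180 mm
E2: ⌊1180/2⌋ × 834 = 590 × 834 mm
E3: ⌊834/2⌋ × 590 = 417 × 590 mm
E4: ⌊590/2⌋ × 417 = 295 × 417 mm
E5: ⌊417/2⌋ × 295 = 208 × 295 mm

208 × 295 mm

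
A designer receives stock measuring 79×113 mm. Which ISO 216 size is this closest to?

Aspect ratio 113/79 ≈ 1.430 (ISO target is √2 ≈ 1.414).
In the C-series (envelope sizes, between A and B): C7 = 81 × 114 mm.
Off by 3 mm total — nearest standard size.

C7 (81 × 114 mm)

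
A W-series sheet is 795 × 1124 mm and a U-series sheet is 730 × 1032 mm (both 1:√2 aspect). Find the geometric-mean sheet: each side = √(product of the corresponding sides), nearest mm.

762 × 1077 mm

Short side: √(795 · 730) = √580350 ≈ 761.8 → 762 mm
Long side: √(1124 · 1032) = √1159968 ≈ 1077.0 → 1077 mm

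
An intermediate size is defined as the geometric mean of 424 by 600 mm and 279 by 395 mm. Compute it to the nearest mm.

Short side: √(424 · 279) = √118296 ≈ 343.9 → 344 mm
Long side: √(600 · 395) = √237000 ≈ 486.8 → 487 mm

344 × 487 mm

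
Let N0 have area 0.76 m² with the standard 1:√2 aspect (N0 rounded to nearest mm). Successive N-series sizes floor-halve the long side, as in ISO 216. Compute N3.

Let N0's short side be w mm. w · w√2 = 0.76 m² = 760,000 mm², so w ≈ 733.1 mm and w√2 ≈ 1036.7 mm → N0 = 733 × 1037 mm.
N1: ⌊1037/2⌋ × 733 = 518 × 733 mm
N2: ⌊733/2⌋ × 518 = 366 × 518 mm
N3: ⌊518/2⌋ × 366 = 259 × 366 mm

259 × 366 mm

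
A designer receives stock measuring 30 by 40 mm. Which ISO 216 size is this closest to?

C10 (28 × 40 mm)

Aspect ratio 40/30 ≈ 1.333 (ISO target is √2 ≈ 1.414).
In the C-series (envelope sizes, between A and B): C10 = 28 × 40 mm.
Off by 2 mm total — nearest standard size.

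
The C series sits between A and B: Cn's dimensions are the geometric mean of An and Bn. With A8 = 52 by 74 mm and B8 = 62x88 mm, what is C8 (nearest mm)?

Short side: √(52 · 62) = √3224 ≈ 56.8 → 57 mm
Long side: √(74 · 88) = √6512 ≈ 80.7 → 81 mm

57 × 81 mm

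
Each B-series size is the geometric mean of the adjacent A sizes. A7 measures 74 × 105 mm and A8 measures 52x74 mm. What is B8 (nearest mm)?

62 × 88 mm

Short side: √(74 · 52) = √3848 ≈ 62.0 → 62 mm
Long side: √(105 · 74) = √7770 ≈ 88.1 → 88 mm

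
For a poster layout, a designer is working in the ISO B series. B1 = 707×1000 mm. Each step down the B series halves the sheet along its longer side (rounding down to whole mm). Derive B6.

B2: ⌊1000/2⌋ × 707 = 500 × 707 mm
B3: ⌊707/2⌋ × 500 = 353 × 500 mm
B4: ⌊500/2⌋ × 353 = 250 × 353 mm
B5: ⌊353/2⌋ × 250 = 176 × 250 mm
B6: ⌊250/2⌋ × 176 = 125 × 176 mm

125 × 176 mm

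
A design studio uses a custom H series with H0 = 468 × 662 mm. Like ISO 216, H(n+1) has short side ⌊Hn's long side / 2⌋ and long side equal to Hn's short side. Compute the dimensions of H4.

H1: ⌊662/2⌋ × 468 = 331 × 468 mm
H2: ⌊468/2⌋ × 331 = 234 × 331 mm
H3: ⌊331/2⌋ × 234 = 165 × 234 mm
H4: ⌊234/2⌋ × 165 = 117 × 165 mm

117 × 165 mm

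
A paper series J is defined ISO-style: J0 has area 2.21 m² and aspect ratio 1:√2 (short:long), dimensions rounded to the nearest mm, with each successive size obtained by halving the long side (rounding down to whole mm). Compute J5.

221 × 312 mm

Let J0's short side be w mm. w · w√2 = 2.21 m² = 2,210,000 mm², so w ≈ 1250.1 mm and w√2 ≈ 1767.9 mm → J0 = 1250 × 1768 mm.
J1: ⌊1768/2⌋ × 1250 = 884 × 1250 mm
J2: ⌊1250/2⌋ × 884 = 625 × 884 mm
J3: ⌊884/2⌋ × 625 = 442 × 625 mm
J4: ⌊625/2⌋ × 442 = 312 × 442 mm
J5: ⌊442/2⌋ × 312 = 221 × 312 mm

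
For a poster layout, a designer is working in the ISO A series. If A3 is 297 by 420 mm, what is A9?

A4: ⌊420/2⌋ × 297 = 210 × 297 mm
A5: ⌊297/2⌋ × 210 = 148 × 210 mm
A6: ⌊210/2⌋ × 148 = 105 × 148 mm
A7: ⌊148/2⌋ × 105 = 74 × 105 mm
A8: ⌊105/2⌋ × 74 = 52 × 74 mm
A9: ⌊74/2⌋ × 52 = 37 × 52 mm

37 × 52 mm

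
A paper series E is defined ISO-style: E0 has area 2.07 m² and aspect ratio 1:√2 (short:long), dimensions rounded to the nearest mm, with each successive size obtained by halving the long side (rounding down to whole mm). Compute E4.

302 × 427 mm

Let E0's short side be w mm. w · w√2 = 2.07 m² = 2,070,000 mm², so w ≈ 1209.8 mm and w√2 ≈ 1711.0 mm → E0 = 1210 × 1711 mm.
E1: ⌊1711/2⌋ × 1210 = 855 × 1210 mm
E2: ⌊1210/2⌋ × 855 = 605 × 855 mm
E3: ⌊855/2⌋ × 605 = 427 × 605 mm
E4: ⌊605/2⌋ × 427 = 302 × 427 mm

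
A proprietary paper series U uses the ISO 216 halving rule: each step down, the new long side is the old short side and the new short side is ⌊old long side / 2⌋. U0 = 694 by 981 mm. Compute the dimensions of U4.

173 × 245 mm

U1 = 490 × 694 mm (from U0 by 1 halving).
U2: ⌊694/2⌋ × 490 = 347 × 490 mm
U3: ⌊490/2⌋ × 347 = 245 × 347 mm
U4: ⌊347/2⌋ × 245 = 173 × 245 mm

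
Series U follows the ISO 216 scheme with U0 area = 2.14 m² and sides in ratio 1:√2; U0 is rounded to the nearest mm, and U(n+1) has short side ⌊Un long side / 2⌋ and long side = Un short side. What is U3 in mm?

435 × 615 mm

Let U0's short side be w mm. w · w√2 = 2.14 m² = 2,140,000 mm², so w ≈ 1230.1 mm and w√2 ≈ 1739.7 mm → U0 = 1230 × 1740 mm.
U1: ⌊1740/2⌋ × 1230 = 870 × 1230 mm
U2: ⌊1230/2⌋ × 870 = 615 × 870 mm
U3: ⌊870/2⌋ × 615 = 435 × 615 mm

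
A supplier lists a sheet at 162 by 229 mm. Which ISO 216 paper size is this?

Aspect ratio 229/162 ≈ 1.414 — close to the ISO √2 ≈ 1.414.
In the C-series (envelope sizes, between A and B): C5 = 162 × 229 mm.

C5 (162 × 229 mm)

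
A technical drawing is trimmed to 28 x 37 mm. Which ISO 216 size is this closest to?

Aspect ratio 37/28 ≈ 1.321 (ISO target is √2 ≈ 1.414).
In the A-series (A0 area = 1 m²): A10 = 26 × 37 mm.
Off by 2 mm total — nearest standard size.

A10 (26 × 37 mm)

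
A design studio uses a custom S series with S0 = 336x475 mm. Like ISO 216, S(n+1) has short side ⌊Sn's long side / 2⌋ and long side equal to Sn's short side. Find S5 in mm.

S1: ⌊475/2⌋ × 336 = 237 × 336 mm
S2: ⌊336/2⌋ × 237 = 168 × 237 mm
S3: ⌊237/2⌋ × 168 = 118 × 168 mm
S4: ⌊168/2⌋ × 118 = 84 × 118 mm
S5: ⌊118/2⌋ × 84 = 59 × 84 mm

59 × 84 mm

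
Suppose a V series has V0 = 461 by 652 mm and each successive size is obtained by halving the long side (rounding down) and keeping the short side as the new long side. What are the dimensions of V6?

V1: ⌊652/2⌋ × 461 = 326 × 461 mm
V2: ⌊461/2⌋ × 326 = 230 × 326 mm
V3: ⌊326/2⌋ × 230 = 163 × 230 mm
V4: ⌊230/2⌋ × 163 = 115 × 163 mm
V5: ⌊163/2⌋ × 115 = 81 × 115 mm
V6: ⌊115/2⌋ × 81 = 57 × 81 mm

57 × 81 mm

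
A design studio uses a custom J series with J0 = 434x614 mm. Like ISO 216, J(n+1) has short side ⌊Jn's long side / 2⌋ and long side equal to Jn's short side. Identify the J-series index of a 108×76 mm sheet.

J0: 434 × 614 mm
J1: 307 × 434 mm
J2: 217 × 307 mm
J3: 153 × 217 mm
J4: 108 × 153 mm
J5: 76 × 108 mm
J6: 54 × 76 mm
→ matches J5.

J5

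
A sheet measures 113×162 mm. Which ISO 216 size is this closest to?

Aspect ratio 162/113 ≈ 1.434 (ISO target is √2 ≈ 1.414).
In the C-series (envelope sizes, between A and B): C6 = 114 × 162 mm.
Off by 1 mm total — nearest standard size.

C6 (114 × 162 mm)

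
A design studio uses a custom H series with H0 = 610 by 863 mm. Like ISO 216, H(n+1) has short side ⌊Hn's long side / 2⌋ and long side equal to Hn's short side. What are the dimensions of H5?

H1: ⌊863/2⌋ × 610 = 431 × 610 mm
H2: ⌊610/2⌋ × 431 = 305 × 431 mm
H3: ⌊431/2⌋ × 305 = 215 × 305 mm
H4: ⌊305/2⌋ × 215 = 152 × 215 mm
H5: ⌊215/2⌋ × 152 = 107 × 152 mm

107 × 152 mm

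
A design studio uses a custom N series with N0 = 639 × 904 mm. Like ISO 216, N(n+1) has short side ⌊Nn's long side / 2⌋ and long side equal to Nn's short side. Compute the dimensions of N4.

159 × 226 mm

N1: ⌊904/2⌋ × 639 = 452 × 639 mm
N2: ⌊639/2⌋ × 452 = 319 × 452 mm
N3: ⌊452/2⌋ × 319 = 226 × 319 mm
N4: ⌊319/2⌋ × 226 = 159 × 226 mm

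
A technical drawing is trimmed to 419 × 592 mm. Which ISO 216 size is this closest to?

A2 (420 × 594 mm)

Aspect ratio 592/419 ≈ 1.413 — close to the ISO √2 ≈ 1.414.
In the A-series (A0 area = 1 m²): A2 = 420 × 594 mm.
Off by 3 mm total — nearest standard size.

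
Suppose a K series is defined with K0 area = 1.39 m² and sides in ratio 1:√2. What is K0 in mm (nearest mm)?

991 × 1402 mm

Let the short side be w mm. Then w · w√2 = 1.39 m² = 1,390,000 mm².
w² = 1,390,000/√2, so w ≈ 991.4 mm; long side = w√2 ≈ 1402.1 mm.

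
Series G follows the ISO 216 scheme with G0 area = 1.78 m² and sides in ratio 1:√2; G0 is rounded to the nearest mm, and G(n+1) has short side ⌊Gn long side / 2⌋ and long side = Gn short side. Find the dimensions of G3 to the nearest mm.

Let G0's short side be w mm. w · w√2 = 1.78 m² = 1,780,000 mm², so w ≈ 1121.9 mm and w√2 ≈ 1586.6 mm → G0 = 1122 × 1587 mm.
G1: ⌊1587/2⌋ × 1122 = 793 × 1122 mm
G2: ⌊1122/2⌋ × 793 = 561 × 793 mm
G3: ⌊793/2⌋ × 561 = 396 × 561 mm

396 × 561 mm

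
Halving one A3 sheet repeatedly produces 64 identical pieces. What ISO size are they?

64 = 2^6, so 6 halving steps.
A3 → A4 → … → A9 after 6 steps.

A9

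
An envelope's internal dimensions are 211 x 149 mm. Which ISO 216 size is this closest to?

Aspect ratio 211/149 ≈ 1.416 — close to the ISO √2 ≈ 1.414.
In the A-series (A0 area = 1 m²): A5 = 148 × 210 mm.
Off by 2 mm total — nearest standard size.

A5 (148 × 210 mm)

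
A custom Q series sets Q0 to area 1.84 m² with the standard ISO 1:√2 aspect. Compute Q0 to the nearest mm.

1141 × 1613 mm

Let the short side be w mm. Then w · w√2 = 1.84 m² = 1,840,000 mm².
w² = 1,840,000/√2, so w ≈ 1140.6 mm; long side = w√2 ≈ 1613.1 mm.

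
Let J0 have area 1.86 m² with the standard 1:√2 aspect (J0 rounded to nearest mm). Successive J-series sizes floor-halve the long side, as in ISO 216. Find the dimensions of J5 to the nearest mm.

Let J0's short side be w mm. w · w√2 = 1.86 m² = 1,860,000 mm², so w ≈ 1146.8 mm and w√2 ≈ 1621.9 mm → J0 = 1147 × 1622 mm.
J1: ⌊1622/2⌋ × 1147 = 811 × 1147 mm
J2: ⌊1147/2⌋ × 811 = 573 × 811 mm
J3: ⌊811/2⌋ × 573 = 405 × 573 mm
J4: ⌊573/2⌋ × 405 = 286 × 405 mm
J5: ⌊405/2⌋ × 286 = 202 × 286 mm

202 × 286 mm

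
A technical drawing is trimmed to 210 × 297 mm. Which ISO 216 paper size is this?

Aspect ratio 297/210 ≈ 1.414 — close to the ISO √2 ≈ 1.414.
In the A-series (A0 area = 1 m²): A4 = 210 × 297 mm.

A4 (210 × 297 mm)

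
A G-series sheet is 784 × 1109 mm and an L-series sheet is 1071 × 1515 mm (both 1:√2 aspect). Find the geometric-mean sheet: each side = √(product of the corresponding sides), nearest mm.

916 × 1296 mm

Short side: √(784 · 1071) = √839664 ≈ 916.3 → 916 mm
Long side: √(1109 · 1515) = √1680135 ≈ 1296.2 → 1296 mm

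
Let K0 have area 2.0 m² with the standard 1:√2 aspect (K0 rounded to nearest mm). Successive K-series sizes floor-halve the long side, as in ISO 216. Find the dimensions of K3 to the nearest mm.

Let K0's short side be w mm. w · w√2 = 2.0 m² = 2,000,000 mm², so w ≈ 1189.2 mm and w√2 ≈ 1681.8 mm → K0 = 1189 × 1682 mm.
K1: ⌊1682/2⌋ × 1189 = 841 × 1189 mm
K2: ⌊1189/2⌋ × 841 = 594 × 841 mm
K3: ⌊841/2⌋ × 594 = 420 × 594 mm

420 × 594 mm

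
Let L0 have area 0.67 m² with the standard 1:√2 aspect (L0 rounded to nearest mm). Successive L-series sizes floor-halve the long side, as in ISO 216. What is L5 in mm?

121 × 172 mm

Let L0's short side be w mm. w · w√2 = 0.67 m² = 670,000 mm², so w ≈ 688.3 mm and w√2 ≈ 973.4 mm → L0 = 688 × 973 mm.
L1: ⌊973/2⌋ × 688 = 486 × 688 mm
L2: ⌊688/2⌋ × 486 = 344 × 486 mm
L3: ⌊486/2⌋ × 344 = 243 × 344 mm
L4: ⌊344/2⌋ × 243 = 172 × 243 mm
L5: ⌊243/2⌋ × 172 = 121 × 172 mm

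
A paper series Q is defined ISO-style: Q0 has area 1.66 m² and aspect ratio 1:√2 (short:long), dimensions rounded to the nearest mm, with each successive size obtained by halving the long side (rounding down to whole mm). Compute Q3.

Let Q0's short side be w mm. w · w√2 = 1.66 m² = 1,660,000 mm², so w ≈ 1083.4 mm and w√2 ≈ 1532.2 mm → Q0 = 1083 × 1532 mm.
Q1: ⌊1532/2⌋ × 1083 = 766 × 1083 mm
Q2: ⌊1083/2⌋ × 766 = 541 × 766 mm
Q3: ⌊766/2⌋ × 541 = 383 × 541 mm

383 × 541 mm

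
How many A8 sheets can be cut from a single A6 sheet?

4

Each ISO step halves the sheet: 1 × A6 → 2 × A7 → 4 × A8
From A6 to A8 is 2 halving steps: 2^2 = 4.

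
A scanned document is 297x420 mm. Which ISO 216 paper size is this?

A3 (297 × 420 mm)

Aspect ratio 420/297 ≈ 1.414 — close to the ISO √2 ≈ 1.414.
In the A-series (A0 area = 1 m²): A3 = 297 × 420 mm.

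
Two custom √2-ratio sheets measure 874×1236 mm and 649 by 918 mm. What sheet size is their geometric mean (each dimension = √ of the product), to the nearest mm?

Short side: √(874 · 649) = √567226 ≈ 753.1 → 753 mm
Long side: √(1236 · 918) = √1134648 ≈ 1065.2 → 1065 mm

753 × 1065 mm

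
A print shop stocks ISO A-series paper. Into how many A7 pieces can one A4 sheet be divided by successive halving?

8

Each ISO step halves the sheet: 1 × A4 → 2 × A5 → 4 × A6 → 8 × A7
From A4 to A7 is 3 halving steps: 2^3 = 8.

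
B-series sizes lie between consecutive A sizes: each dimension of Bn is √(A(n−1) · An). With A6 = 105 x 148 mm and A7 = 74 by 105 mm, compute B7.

88 × 125 mm

Short side: √(105 · 74) = √7770 ≈ 88.1 → 88 mm
Long side: √(148 · 105) = √15540 ≈ 124.7 → 125 mm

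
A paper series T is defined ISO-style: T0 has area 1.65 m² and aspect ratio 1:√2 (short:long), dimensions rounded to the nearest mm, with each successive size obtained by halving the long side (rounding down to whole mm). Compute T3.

Let T0's short side be w mm. w · w√2 = 1.65 m² = 1,650,000 mm², so w ≈ 1080.2 mm and w√2 ≈ 1527.6 mm → T0 = 1080 × 1528 mm.
T1: ⌊1528/2⌋ × 1080 = 764 × 1080 mm
T2: ⌊1080/2⌋ × 764 = 540 × 764 mm
T3: ⌊764/2⌋ × 540 = 382 × 540 mm

382 × 540 mm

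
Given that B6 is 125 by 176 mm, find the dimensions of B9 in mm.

44 × 62 mm

B7: ⌊176/2⌋ × 125 = 88 × 125 mm
B8: ⌊125/2⌋ × 88 = 62 × 88 mm
B9: ⌊88/2⌋ × 62 = 44 × 62 mm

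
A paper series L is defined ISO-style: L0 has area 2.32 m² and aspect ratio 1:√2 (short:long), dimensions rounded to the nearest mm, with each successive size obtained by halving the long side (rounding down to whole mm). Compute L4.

Let L0's short side be w mm. w · w√2 = 2.32 m² = 2,320,000 mm², so w ≈ 1280.8 mm and w√2 ≈ 1811.3 mm → L0 = 1281 × 1811 mm.
L1: ⌊1811/2⌋ × 1281 = 905 × 1281 mm
L2: ⌊1281/2⌋ × 905 = 640 × 905 mm
L3: ⌊905/2⌋ × 640 = 452 × 640 mm
L4: ⌊640/2⌋ × 452 = 320 × 452 mm

320 × 452 mm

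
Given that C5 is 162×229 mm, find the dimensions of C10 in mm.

28 × 40 mm

C6: ⌊229/2⌋ × 162 = 114 × 162 mm
C7: ⌊162/2⌋ × 114 = 81 × 114 mm
C8: ⌊114/2⌋ × 81 = 57 × 81 mm
C9: ⌊81/2⌋ × 57 = 40 × 57 mm
C10: ⌊57/2⌋ × 40 = 28 × 40 mm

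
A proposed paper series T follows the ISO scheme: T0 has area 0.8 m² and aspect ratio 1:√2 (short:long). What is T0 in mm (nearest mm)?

Let the short side be w mm. Then w · w√2 = 0.8 m² = 800,000 mm².
w² = 800,000/√2, so w ≈ 752.1 mm; long side = w√2 ≈ 1063.7 mm.

752 × 1064 mm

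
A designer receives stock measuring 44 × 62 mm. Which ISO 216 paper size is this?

Aspect ratio 62/44 ≈ 1.409 — close to the ISO √2 ≈ 1.414.
In the B-series (B0 = 1000 × 1414 mm): B9 = 44 × 62 mm.

B9 (44 × 62 mm)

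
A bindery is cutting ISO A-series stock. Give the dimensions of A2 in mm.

A0 = 841 × 1189 mm (A0 has area 1 m², aspect 1:√2).
A1: ⌊1189/2⌋ × 841 = 594 × 841 mm
A2: ⌊841/2⌋ × 594 = 420 × 594 mm

420 × 594 mm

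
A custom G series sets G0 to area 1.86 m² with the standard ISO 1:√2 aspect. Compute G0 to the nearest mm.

1147 × 1622 mm

Let the short side be w mm. Then w · w√2 = 1.86 m² = 1,860,000 mm².
w² = 1,860,000/√2, so w ≈ 1146.8 mm; long side = w√2 ≈ 1621.9 mm.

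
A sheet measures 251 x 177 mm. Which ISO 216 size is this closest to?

Aspect ratio 251/177 ≈ 1.418 — close to the ISO √2 ≈ 1.414.
In the B-series (B0 = 1000 × 1414 mm): B5 = 176 × 250 mm.
Off by 2 mm total — nearest standard size.

B5 (176 × 250 mm)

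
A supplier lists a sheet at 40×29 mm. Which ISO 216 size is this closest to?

Aspect ratio 40/29 ≈ 1.379 (ISO target is √2 ≈ 1.414).
In the C-series (envelope sizes, between A and B): C10 = 28 × 40 mm.
Off by 1 mm total — nearest standard size.

C10 (28 × 40 mm)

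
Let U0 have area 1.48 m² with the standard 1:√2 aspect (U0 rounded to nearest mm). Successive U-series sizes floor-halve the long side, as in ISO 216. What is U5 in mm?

Let U0's short side be w mm. w · w√2 = 1.48 m² = 1,480,000 mm², so w ≈ 1023.0 mm and w√2 ≈ 1446.7 mm → U0 = 1023 × 1447 mm.
U1: ⌊1447/2⌋ × 1023 = 723 × 1023 mm
U2: ⌊1023/2⌋ × 723 = 511 × 723 mm
U3: ⌊723/2⌋ × 511 = 361 × 511 mm
U4: ⌊511/2⌋ × 361 = 255 × 361 mm
U5: ⌊361/2⌋ × 255 = 180 × 255 mm

180 × 255 mm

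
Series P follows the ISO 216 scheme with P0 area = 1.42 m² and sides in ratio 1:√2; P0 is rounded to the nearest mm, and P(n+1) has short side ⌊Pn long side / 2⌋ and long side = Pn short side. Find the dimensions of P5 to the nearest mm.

177 × 250 mm

Let P0's short side be w mm. w · w√2 = 1.42 m² = 1,420,000 mm², so w ≈ 1002.0 mm and w√2 ≈ 1417.1 mm → P0 = 1002 × 1417 mm.
P1: ⌊1417/2⌋ × 1002 = 708 × 1002 mm
P2: ⌊1002/2⌋ × 708 = 501 × 708 mm
P3: ⌊708/2⌋ × 501 = 354 × 501 mm
P4: ⌊501/2⌋ × 354 = 250 × 354 mm
P5: ⌊354/2⌋ × 250 = 177 × 250 mm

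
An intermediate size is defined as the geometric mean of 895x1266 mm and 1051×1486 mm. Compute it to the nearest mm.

970 × 1372 mm

Short side: √(895 · 1051) = √940645 ≈ 969.9 → 970 mm
Long side: √(1266 · 1486) = √1881276 ≈ 1371.6 → 1372 mm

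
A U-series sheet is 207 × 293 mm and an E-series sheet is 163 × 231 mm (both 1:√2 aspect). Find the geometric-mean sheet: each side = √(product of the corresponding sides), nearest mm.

184 × 260 mm

Short side: √(207 · 163) = √33741 ≈ 183.7 → 184 mm
Long side: √(293 · 231) = √67683 ≈ 260.2 → 260 mm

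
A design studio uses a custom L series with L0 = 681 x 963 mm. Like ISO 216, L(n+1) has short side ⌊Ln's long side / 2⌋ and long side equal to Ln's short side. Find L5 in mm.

L1: ⌊963/2⌋ × 681 = 481 × 681 mm
L2: ⌊681/2⌋ × 481 = 340 × 481 mm
L3: ⌊481/2⌋ × 340 = 240 × 340 mm
L4: ⌊340/2⌋ × 240 = 170 × 240 mm
L5: ⌊240/2⌋ × 170 = 120 × 170 mm

120 × 170 mm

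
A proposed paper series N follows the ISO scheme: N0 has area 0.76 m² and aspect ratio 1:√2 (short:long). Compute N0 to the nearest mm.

Let the short side be w mm. Then w · w√2 = 0.76 m² = 760,000 mm².
w² = 760,000/√2, so w ≈ 733.1 mm; long side = w√2 ≈ 1036.7 mm.

733 × 1037 mm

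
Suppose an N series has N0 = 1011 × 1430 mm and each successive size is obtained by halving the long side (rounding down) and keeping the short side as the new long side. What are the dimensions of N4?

252 × 357 mm

N1 = 715 × 1011 mm (from N0 by 1 halving).
N2: ⌊1011/2⌋ × 715 = 505 × 715 mm
N3: ⌊715/2⌋ × 505 = 357 × 505 mm
N4: ⌊505/2⌋ × 357 = 252 × 357 mm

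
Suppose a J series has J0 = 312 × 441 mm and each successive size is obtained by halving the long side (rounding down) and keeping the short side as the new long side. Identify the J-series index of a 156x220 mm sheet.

J2

J0: 312 × 441 mm
J1: 220 × 312 mm
J2: 156 × 220 mm
J3: 110 × 156 mm
→ matches J2.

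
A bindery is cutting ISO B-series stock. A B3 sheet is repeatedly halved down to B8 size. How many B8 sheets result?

Each ISO step halves the sheet: 1 × B3 → 2 × B4 → 4 × B5 → 8 × B6 → …
From B3 to B8 is 5 halving steps: 2^5 = 32.

32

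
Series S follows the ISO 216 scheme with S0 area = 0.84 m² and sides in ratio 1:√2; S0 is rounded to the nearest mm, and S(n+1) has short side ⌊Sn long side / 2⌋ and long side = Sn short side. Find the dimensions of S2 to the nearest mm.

Let S0's short side be w mm. w · w√2 = 0.84 m² = 840,000 mm², so w ≈ 770.7 mm and w√2 ≈ 1089.9 mm → S0 = 771 × 1090 mm.
S1: ⌊1090/2⌋ × 771 = 545 × 771 mm
S2: ⌊771/2⌋ × 545 = 385 × 545 mm

385 × 545 mm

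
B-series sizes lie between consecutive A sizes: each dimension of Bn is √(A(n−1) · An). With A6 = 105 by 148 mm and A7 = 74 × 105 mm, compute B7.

88 × 125 mm

Short side: √(105 · 74) = √7770 ≈ 88.1 → 88 mm
Long side: √(148 · 105) = √15540 ≈ 124.7 → 125 mm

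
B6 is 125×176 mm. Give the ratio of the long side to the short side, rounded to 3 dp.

176 / 125 = 1.408
ISO 216 targets √2 ≈ 1.414; the -0.006 deviation is from mm rounding.

1.408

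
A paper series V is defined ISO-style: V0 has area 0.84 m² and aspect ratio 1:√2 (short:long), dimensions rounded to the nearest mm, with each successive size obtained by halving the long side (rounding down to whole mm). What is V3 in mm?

272 × 385 mm

Let V0's short side be w mm. w · w√2 = 0.84 m² = 840,000 mm², so w ≈ 770.7 mm and w√2 ≈ 1089.9 mm → V0 = 771 × 1090 mm.
V1: ⌊1090/2⌋ × 771 = 545 × 771 mm
V2: ⌊771/2⌋ × 545 = 385 × 545 mm
V3: ⌊545/2⌋ × 385 = 272 × 385 mm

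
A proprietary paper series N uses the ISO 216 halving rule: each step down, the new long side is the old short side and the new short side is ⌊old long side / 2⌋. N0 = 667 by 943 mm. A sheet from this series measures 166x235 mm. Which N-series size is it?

N4

N0: 667 × 943 mm
N1: 471 × 667 mm
N2: 333 × 471 mm
N3: 235 × 333 mm
N4: 166 × 235 mm
N5: 117 × 166 mm
→ matches N4.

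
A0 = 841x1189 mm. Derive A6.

105 × 148 mm

A1: ⌊1189/2⌋ × 841 = 594 × 841 mm
A2: ⌊841/2⌋ × 594 = 420 × 594 mm
A3: ⌊594/2⌋ × 420 = 297 × 420 mm
A4: ⌊420/2⌋ × 297 = 210 × 297 mm
A5: ⌊297/2⌋ × 210 = 148 × 210 mm
A6: ⌊210/2⌋ × 148 = 105 × 148 mm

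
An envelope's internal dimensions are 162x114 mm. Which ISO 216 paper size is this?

Aspect ratio 162/114 ≈ 1.421 — close to the ISO √2 ≈ 1.414.
In the C-series (envelope sizes, between A and B): C6 = 114 × 162 mm.

C6 (114 × 162 mm)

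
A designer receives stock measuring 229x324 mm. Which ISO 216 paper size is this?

C4 (229 × 324 mm)

Aspect ratio 324/229 ≈ 1.415 — close to the ISO √2 ≈ 1.414.
In the C-series (envelope sizes, between A and B): C4 = 229 × 324 mm.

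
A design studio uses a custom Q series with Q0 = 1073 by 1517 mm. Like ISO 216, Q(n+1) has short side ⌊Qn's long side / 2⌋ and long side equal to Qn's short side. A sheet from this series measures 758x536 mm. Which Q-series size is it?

Q2

Q0: 1073 × 1517 mm
Q1: 758 × 1073 mm
Q2: 536 × 758 mm
Q3: 379 × 536 mm
→ matches Q2.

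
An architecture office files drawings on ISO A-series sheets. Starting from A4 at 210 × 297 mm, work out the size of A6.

A5: ⌊297/2⌋ × 210 = 148 × 210 mm
A6: ⌊210/2⌋ × 148 = 105 × 148 mm

105 × 148 mm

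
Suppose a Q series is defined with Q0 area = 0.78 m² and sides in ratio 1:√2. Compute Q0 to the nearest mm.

743 × 1050 mm

Let the short side be w mm. Then w · w√2 = 0.78 m² = 780,000 mm².
w² = 780,000/√2, so w ≈ 742.7 mm; long side = w√2 ≈ 1050.3 mm.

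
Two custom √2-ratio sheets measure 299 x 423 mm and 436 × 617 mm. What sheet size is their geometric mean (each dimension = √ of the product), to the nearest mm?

Short side: √(299 · 436) = √130364 ≈ 361.1 → 361 mm
Long side: √(423 · 617) = √260991 ≈ 510.9 → 511 mm

361 × 511 mm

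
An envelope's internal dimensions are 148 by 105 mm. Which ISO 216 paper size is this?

Aspect ratio 148/105 ≈ 1.410 — close to the ISO √2 ≈ 1.414.
In the A-series (A0 area = 1 m²): A6 = 105 × 148 mm.

A6 (105 × 148 mm)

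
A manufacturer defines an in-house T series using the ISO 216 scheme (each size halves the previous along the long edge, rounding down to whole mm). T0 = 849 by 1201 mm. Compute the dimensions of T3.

T1: ⌊1201/2⌋ × 849 = 600 × 849 mm
T2: ⌊849/2⌋ × 600 = 424 × 600 mm
T3: ⌊600/2⌋ × 424 = 300 × 424 mm

300 × 424 mm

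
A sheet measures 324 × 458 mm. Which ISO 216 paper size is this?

Aspect ratio 458/324 ≈ 1.414 — close to the ISO √2 ≈ 1.414.
In the C-series (envelope sizes, between A and B): C3 = 324 × 458 mm.

C3 (324 × 458 mm)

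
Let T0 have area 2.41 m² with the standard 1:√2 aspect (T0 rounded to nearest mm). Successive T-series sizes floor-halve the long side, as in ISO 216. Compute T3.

461 × 652 mm

Let T0's short side be w mm. w · w√2 = 2.41 m² = 2,410,000 mm², so w ≈ 1305.4 mm and w√2 ≈ 1846.1 mm → T0 = 1305 × 1846 mm.
T1: ⌊1846/2⌋ × 1305 = 923 × 1305 mm
T2: ⌊1305/2⌋ × 923 = 652 × 923 mm
T3: ⌊923/2⌋ × 652 = 461 × 652 mm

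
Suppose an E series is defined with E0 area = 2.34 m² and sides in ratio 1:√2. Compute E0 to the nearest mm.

1286 × 1819 mm

Let the short side be w mm. Then w · w√2 = 2.34 m² = 2,340,000 mm².
w² = 2,340,000/√2, so w ≈ 1286.3 mm; long side = w√2 ≈ 1819.1 mm.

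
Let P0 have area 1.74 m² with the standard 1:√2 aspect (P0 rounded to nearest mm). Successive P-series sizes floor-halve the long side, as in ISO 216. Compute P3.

392 × 554 mm

Let P0's short side be w mm. w · w√2 = 1.74 m² = 1,740,000 mm², so w ≈ 1109.2 mm and w√2 ≈ 1568.7 mm → P0 = 1109 × 1569 mm.
P1: ⌊1569/2⌋ × 1109 = 784 × 1109 mm
P2: ⌊1109/2⌋ × 784 = 554 × 784 mm
P3: ⌊784/2⌋ × 554 = 392 × 554 mm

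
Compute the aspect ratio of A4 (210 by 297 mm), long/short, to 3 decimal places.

297 / 210 = 1.414
Matches √2 ≈ 1.414 — the ISO 216 defining ratio.

1.414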